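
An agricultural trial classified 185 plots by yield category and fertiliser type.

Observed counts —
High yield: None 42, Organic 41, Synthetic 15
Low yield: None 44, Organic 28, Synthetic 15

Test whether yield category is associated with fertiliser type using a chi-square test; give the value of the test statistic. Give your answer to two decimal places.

Row totals: 98, 87. Column totals: 86, 69, 30. Grand total N = 185.
Expected counts (row total × column total / N):
  High yield, None: 98×86/185 = 45.557
  High yield, Organic: 98×69/185 = 36.551
  High yield, Synthetic: 98×30/185 = 15.892
  Low yield, None: 87×86/185 = 40.443
  Low yield, Organic: 87×69/185 = 32.449
  Low yield, Synthetic: 87×30/185 = 14.108
Contributions (O − E)²/E:
  (42 − 45.557)²/45.557 = 0.2777
  (41 − 36.551)²/36.551 = 0.5415
  (15 − 15.892)²/15.892 = 0.0501
  (44 − 40.443)²/40.443 = 0.3128
  (28 − 32.449)²/32.449 = 0.6100
  (15 − 14.108)²/14.108 = 0.0564
χ² = 0.2777 + 0.5415 + 0.0501 + 0.3128 + 0.6100 + 0.0564 = 1.85

1.85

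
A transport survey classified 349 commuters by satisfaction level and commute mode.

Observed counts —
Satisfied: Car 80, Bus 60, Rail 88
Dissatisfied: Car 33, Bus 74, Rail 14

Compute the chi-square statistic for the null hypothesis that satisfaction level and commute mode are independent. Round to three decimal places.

Row totals: 228, 121. Column totals: 113, 134, 102. Grand total N = 349.
Expected counts (row total × column total / N):
  Satisfied, Car: 228×113/349 = 73.8223
  Satisfied, Bus: 228×134/349 = 87.5415
  Satisfied, Rail: 228×102/349 = 66.6361
  Dissatisfied, Car: 121×113/349 = 39.1777
  Dissatisfied, Bus: 121×134/349 = 46.4585
  Dissatisfied, Rail: 121×102/349 = 35.3639
Contributions (O − E)²/E:
  (80 − 73.8223)²/73.8223 = 0.5170
  (60 − 87.5415)²/87.5415 = 8.6649
  (88 − 66.6361)²/66.6361 = 6.8494
  (33 − 39.1777)²/39.1777 = 0.9741
  (74 − 46.4585)²/46.4585 = 16.3271
  (14 − 35.3639)²/35.3639 = 12.9063
χ² = 0.5170 + 8.6649 + 6.8494 + 0.9741 + 16.3271 + 12.9063 = 46.239

46.239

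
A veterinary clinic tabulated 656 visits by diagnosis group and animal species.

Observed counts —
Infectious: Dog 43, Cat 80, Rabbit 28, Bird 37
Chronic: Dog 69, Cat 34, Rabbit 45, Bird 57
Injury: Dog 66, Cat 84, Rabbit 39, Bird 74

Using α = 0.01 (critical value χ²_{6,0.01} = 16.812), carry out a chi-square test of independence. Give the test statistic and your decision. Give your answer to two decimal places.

Row totals: 188, 205, 263. Column totals: 178, 198, 112, 168. Grand total N = 656.
Expected counts (row total × column total / N):
  Infectious, Dog: 188×178/656 = 51.012
  Infectious, Cat: 188×198/656 = 56.744
  Infectious, Rabbit: 188×112/656 = 32.098
  Infectious, Bird: 188×168/656 = 48.146
  Chronic, Dog: 205×178/656 = 55.625
  Chronic, Cat: 205×198/656 = 61.875
  Chronic, Rabbit: 205×112/656 = 35.000
  Chronic, Bird: 205×168/656 = 52.500
  Injury, Dog: 263×178/656 = 71.363
  Injury, Cat: 263×198/656 = 79.381
  Injury, Rabbit: 263×112/656 = 44.902
  Injury, Bird: 263×168/656 = 67.354
Contributions (O − E)²/E:
  (43 − 51.012)²/51.012 = 1.2584
  (80 − 56.744)²/56.744 = 9.5313
  (28 − 32.098)²/32.098 = 0.5232
  (37 − 48.146)²/48.146 = 2.5803
  (69 − 55.625)²/55.625 = 3.2160
  (34 − 61.875)²/61.875 = 12.5578
  (45 − 35.000)²/35.000 = 2.8571
  (57 − 52.500)²/52.500 = 0.3857
  (66 − 71.363)²/71.363 = 0.4030
  (84 − 79.381)²/79.381 = 0.2688
  (39 − 44.902)²/44.902 = 0.7758
  (74 − 67.354)²/67.354 = 0.6558
χ² = 1.2584 + 9.5313 + 0.5232 + 2.5803 + 3.2160 + 12.5578 + 2.8571 + 0.3857 + 0.4030 + 0.2688 + 0.7758 + 0.6558 = 35.01
df = (3−1)(4−1) = 6. Since 35.01 > 16.812, reject the null hypothesis of independence at α = 0.01.

35.01; reject H₀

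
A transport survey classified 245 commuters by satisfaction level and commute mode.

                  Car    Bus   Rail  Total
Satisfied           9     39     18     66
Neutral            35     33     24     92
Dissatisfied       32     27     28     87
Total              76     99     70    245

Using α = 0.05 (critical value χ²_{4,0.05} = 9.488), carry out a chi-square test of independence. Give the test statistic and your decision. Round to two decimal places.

Grand total N = 245.
Expected counts (row total × column total / N):
  Satisfied, Car: 66×76/245 = 20.473
  Satisfied, Bus: 66×99/245 = 26.669
  Satisfied, Rail: 66×70/245 = 18.857
  Neutral, Car: 92×76/245 = 28.539
  Neutral, Bus: 92×99/245 = 37.176
  Neutral, Rail: 92×70/245 = 26.286
  Dissatisfied, Car: 87×76/245 = 26.988
  Dissatisfied, Bus: 87×99/245 = 35.155
  Dissatisfied, Rail: 87×70/245 = 24.857
Contributions (O − E)²/E:
  (9 − 20.473)²/20.473 = 6.4294
  (39 − 26.669)²/26.669 = 5.7015
  (18 − 18.857)²/18.857 = 0.0389
  (35 − 28.539)²/28.539 = 1.4627
  (33 − 37.176)²/37.176 = 0.4691
  (24 − 26.286)²/26.286 = 0.1988
  (32 − 26.988)²/26.988 = 0.9308
  (27 − 35.155)²/35.155 = 1.8917
  (28 − 24.857)²/24.857 = 0.3974
χ² = 6.4294 + 5.7015 + 0.0389 + 1.4627 + 0.4691 + 0.1988 + 0.9308 + 1.8917 + 0.3974 = 17.52
df = (3−1)(3−1) = 4. Since 17.52 > 9.488, reject the null hypothesis of independence at α = 0.05.

17.52; reject H₀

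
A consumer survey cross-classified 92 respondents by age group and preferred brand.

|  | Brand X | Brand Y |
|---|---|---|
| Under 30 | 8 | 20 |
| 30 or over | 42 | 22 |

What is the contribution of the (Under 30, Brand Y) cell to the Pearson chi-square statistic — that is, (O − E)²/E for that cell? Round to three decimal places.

4.075

Row total (Under 30) = 28; column total (Brand Y) = 42; N = 92.
Expected count E = 28 × 42 / 92 = 12.7826.
Contribution = (O − E)²/E = (20 − 12.7826)² / 12.7826 = 4.075.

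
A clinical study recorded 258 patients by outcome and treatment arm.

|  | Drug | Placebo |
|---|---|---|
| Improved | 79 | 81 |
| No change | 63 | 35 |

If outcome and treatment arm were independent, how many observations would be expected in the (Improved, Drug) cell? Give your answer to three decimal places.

Row total (Improved) = 160; column total (Drug) = 142; grand total N = 258.
Expected count = (row total × column total) / N = 160 × 142 / 258 = 88.062.

88.062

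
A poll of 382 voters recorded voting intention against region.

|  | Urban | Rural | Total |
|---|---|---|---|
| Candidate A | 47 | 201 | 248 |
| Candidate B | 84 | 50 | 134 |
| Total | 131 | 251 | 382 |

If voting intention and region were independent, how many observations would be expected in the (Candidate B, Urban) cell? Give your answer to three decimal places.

Row total (Candidate B) = 134; column total (Urban) = 131; grand total N = 382.
Expected count = (row total × column total) / N = 134 × 131 / 382 = 45.953.

45.953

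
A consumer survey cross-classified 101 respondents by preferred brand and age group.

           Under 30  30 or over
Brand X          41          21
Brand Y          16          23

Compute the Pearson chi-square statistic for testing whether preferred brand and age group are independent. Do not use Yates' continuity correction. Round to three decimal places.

Row totals: 62, 39. Column totals: 57, 44. Grand total N = 101.
Expected counts (row total × column total / N):
  Brand X, Under 30: 62×57/101 = 34.9901
  Brand X, 30 or over: 62×44/101 = 27.0099
  Brand Y, Under 30: 39×57/101 = 22.0099
  Brand Y, 30 or over: 39×44/101 = 16.9901
Contributions (O − E)²/E:
  (41 − 34.9901)²/34.9901 = 1.0323
  (21 − 27.0099)²/27.0099 = 1.3372
  (16 − 22.0099)²/22.0099 = 1.6410
  (23 − 16.9901)²/16.9901 = 2.1259
χ² = 1.0323 + 1.3372 + 1.6410 + 2.1259 = 6.136

6.136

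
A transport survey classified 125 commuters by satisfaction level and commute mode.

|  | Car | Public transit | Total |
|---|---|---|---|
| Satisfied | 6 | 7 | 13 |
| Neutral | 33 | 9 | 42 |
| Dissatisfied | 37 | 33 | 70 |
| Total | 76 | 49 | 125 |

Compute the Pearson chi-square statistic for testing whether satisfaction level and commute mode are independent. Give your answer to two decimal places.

8.59

Grand total N = 125.
Expected counts (row total × column total / N):
  Satisfied, Car: 13×76/125 = 7.904
  Satisfied, Public transit: 13×49/125 = 5.096
  Neutral, Car: 42×76/125 = 25.536
  Neutral, Public transit: 42×49/125 = 16.464
  Dissatisfied, Car: 70×76/125 = 42.560
  Dissatisfied, Public transit: 70×49/125 = 27.440
Contributions (O − E)²/E:
  (6 − 7.904)²/7.904 = 0.4587
  (7 − 5.096)²/5.096 = 0.7114
  (33 − 25.536)²/25.536 = 2.1817
  (9 − 16.464)²/16.464 = 3.3838
  (37 − 42.560)²/42.560 = 0.7264
  (33 − 27.440)²/27.440 = 1.1266
χ² = 0.4587 + 0.7114 + 2.1817 + 3.3838 + 0.7264 + 1.1266 = 8.59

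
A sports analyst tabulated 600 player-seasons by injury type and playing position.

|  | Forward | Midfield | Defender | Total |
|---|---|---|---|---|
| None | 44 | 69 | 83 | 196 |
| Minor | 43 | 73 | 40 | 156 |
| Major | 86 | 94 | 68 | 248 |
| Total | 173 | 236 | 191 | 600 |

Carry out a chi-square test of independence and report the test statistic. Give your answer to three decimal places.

Grand total N = 600.
Expected counts (row total × column total / N):
  None, Forward: 196×173/600 = 56.5133
  None, Midfield: 196×236/600 = 77.0933
  None, Defender: 196×191/600 = 62.3933
  Minor, Forward: 156×173/600 = 44.9800
  Minor, Midfield: 156×236/600 = 61.3600
  Minor, Defender: 156×191/600 = 49.6600
  Major, Forward: 248×173/600 = 71.5067
  Major, Midfield: 248×236/600 = 97.5467
  Major, Defender: 248×191/600 = 78.9467
Contributions (O − E)²/E:
  (44 − 56.5133)²/56.5133 = 2.7707
  (69 − 77.0933)²/77.0933 = 0.8496
  (83 − 62.3933)²/62.3933 = 6.8058
  (43 − 44.9800)²/44.9800 = 0.0872
  (73 − 61.3600)²/61.3600 = 2.2081
  (40 − 49.6600)²/49.6600 = 1.8791
  (86 − 71.5067)²/71.5067 = 2.9376
  (94 − 97.5467)²/97.5467 = 0.1290
  (68 − 78.9467)²/78.9467 = 1.5179
χ² = 2.7707 + 0.8496 + 6.8058 + 0.0872 + 2.2081 + 1.8791 + 2.9376 + 0.1290 + 1.5179 = 19.185

19.185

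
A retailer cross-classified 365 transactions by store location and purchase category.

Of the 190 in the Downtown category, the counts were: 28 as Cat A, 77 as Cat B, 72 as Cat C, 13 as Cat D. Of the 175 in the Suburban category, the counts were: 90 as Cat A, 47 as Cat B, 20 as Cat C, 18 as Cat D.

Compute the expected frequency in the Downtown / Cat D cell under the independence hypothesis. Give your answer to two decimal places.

Row total (Downtown) = 190; column total (Cat D) = 31; grand total N = 365.
Expected count = (row total × column total) / N = 190 × 31 / 365 = 16.14.

16.14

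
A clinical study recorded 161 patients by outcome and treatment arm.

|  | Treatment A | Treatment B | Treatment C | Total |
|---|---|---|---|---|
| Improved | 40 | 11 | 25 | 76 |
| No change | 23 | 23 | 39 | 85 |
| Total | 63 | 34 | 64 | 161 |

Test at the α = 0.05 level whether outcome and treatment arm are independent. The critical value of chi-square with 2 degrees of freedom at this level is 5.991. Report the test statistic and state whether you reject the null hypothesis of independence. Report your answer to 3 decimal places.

Grand total N = 161.
Expected counts (row total × column total / N):
  Improved, Treatment A: 76×63/161 = 29.7391
  Improved, Treatment B: 76×34/161 = 16.0497
  Improved, Treatment C: 76×64/161 = 30.2112
  No change, Treatment A: 85×63/161 = 33.2609
  No change, Treatment B: 85×34/161 = 17.9503
  No change, Treatment C: 85×64/161 = 33.7888
Contributions (O − E)²/E:
  (40 − 29.7391)²/29.7391 = 3.5403
  (11 − 16.0497)²/16.0497 = 1.5888
  (25 − 30.2112)²/30.2112 = 0.8989
  (23 − 33.2609)²/33.2609 = 3.1655
  (23 − 17.9503)²/17.9503 = 1.4206
  (39 − 33.7888)²/33.7888 = 0.8037
χ² = 3.5403 + 1.5888 + 0.8989 + 3.1655 + 1.4206 + 0.8037 = 11.418
df = (2−1)(3−1) = 2. Since 11.418 > 5.991, reject the null hypothesis of independence at α = 0.05.

11.418; reject H₀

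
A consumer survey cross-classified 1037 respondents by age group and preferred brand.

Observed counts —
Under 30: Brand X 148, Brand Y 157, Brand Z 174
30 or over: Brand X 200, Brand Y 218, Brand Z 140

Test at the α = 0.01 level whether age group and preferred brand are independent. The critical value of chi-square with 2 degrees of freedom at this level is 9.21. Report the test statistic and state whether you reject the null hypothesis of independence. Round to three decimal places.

Row totals: 479, 558. Column totals: 348, 375, 314. Grand total N = 1037.
Expected counts (row total × column total / N):
  Under 30, Brand X: 479×348/1037 = 160.7445
  Under 30, Brand Y: 479×375/1037 = 173.2160
  Under 30, Brand Z: 479×314/1037 = 145.0395
  30 or over, Brand X: 558×348/1037 = 187.2555
  30 or over, Brand Y: 558×375/1037 = 201.7840
  30 or over, Brand Z: 558×314/1037 = 168.9605
Contributions (O − E)²/E:
  (148 − 160.7445)²/160.7445 = 1.0104
  (157 − 173.2160)²/173.2160 = 1.5181
  (174 − 145.0395)²/145.0395 = 5.7826
  (200 − 187.2555)²/187.2555 = 0.8674
  (218 − 201.7840)²/201.7840 = 1.3032
  (140 − 168.9605)²/168.9605 = 4.9639
χ² = 1.0104 + 1.5181 + 5.7826 + 0.8674 + 1.3032 + 4.9639 = 15.446
df = (2−1)(3−1) = 2. Since 15.446 > 9.21, reject the null hypothesis of independence at α = 0.01.

15.446; reject H₀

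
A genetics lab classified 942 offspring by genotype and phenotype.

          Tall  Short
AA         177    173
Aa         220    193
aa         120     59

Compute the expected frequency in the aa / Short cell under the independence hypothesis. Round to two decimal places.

80.76

Row total (aa) = 179; column total (Short) = 425; grand total N = 942.
Expected count = (row total × column total) / N = 179 × 425 / 942 = 80.76.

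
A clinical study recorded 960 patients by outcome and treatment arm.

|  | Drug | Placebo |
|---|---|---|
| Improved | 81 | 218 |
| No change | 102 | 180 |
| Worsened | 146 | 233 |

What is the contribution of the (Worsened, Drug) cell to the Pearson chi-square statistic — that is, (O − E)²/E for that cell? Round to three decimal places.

Row total (Worsened) = 379; column total (Drug) = 329; N = 960.
Expected count E = 379 × 329 / 960 = 129.8865.
Contribution = (O − E)²/E = (146 − 129.8865)² / 129.8865 = 1.999.

1.999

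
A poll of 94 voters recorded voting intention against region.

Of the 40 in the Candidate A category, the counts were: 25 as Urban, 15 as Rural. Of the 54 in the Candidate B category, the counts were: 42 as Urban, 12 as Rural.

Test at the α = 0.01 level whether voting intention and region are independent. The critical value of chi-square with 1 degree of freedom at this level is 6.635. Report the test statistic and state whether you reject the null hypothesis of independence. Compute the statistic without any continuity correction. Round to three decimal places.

Row totals: 40, 54. Column totals: 67, 27. Grand total N = 94.
Expected counts (row total × column total / N):
  Candidate A, Urban: 40×67/94 = 28.5106
  Candidate A, Rural: 40×27/94 = 11.4894
  Candidate B, Urban: 54×67/94 = 38.4894
  Candidate B, Rural: 54×27/94 = 15.5106
Contributions (O − E)²/E:
  (25 − 28.5106)²/28.5106 = 0.4323
  (15 − 11.4894)²/11.4894 = 1.0727
  (42 − 38.4894)²/38.4894 = 0.3202
  (12 − 15.5106)²/15.5106 = 0.7946
χ² = 0.4323 + 1.0727 + 0.3202 + 0.7946 = 2.620
df = (2−1)(2−1) = 1. Since 2.620 < 6.635, fail to reject the null hypothesis of independence at α = 0.01.

2.620; fail to reject H₀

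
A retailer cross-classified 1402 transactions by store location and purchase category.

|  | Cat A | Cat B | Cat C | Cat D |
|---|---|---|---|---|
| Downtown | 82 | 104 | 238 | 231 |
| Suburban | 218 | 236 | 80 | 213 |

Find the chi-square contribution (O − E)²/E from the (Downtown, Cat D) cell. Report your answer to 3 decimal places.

2.678

Row total (Downtown) = 655; column total (Cat D) = 444; N = 1402.
Expected count E = 655 × 444 / 1402 = 207.4322.
Contribution = (O − E)²/E = (231 − 207.4322)² / 207.4322 = 2.678.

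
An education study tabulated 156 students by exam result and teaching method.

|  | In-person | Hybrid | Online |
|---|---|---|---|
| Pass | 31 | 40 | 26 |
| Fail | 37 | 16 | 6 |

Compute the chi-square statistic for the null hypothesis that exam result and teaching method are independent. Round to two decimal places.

14.95

Row totals: 97, 59. Column totals: 68, 56, 32. Grand total N = 156.
Expected counts (row total × column total / N):
  Pass, In-person: 97×68/156 = 42.282
  Pass, Hybrid: 97×56/156 = 34.821
  Pass, Online: 97×32/156 = 19.897
  Fail, In-person: 59×68/156 = 25.718
  Fail, Hybrid: 59×56/156 = 21.179
  Fail, Online: 59×32/156 = 12.103
Contributions (O − E)²/E:
  (31 − 42.282)²/42.282 = 3.0103
  (40 − 34.821)²/34.821 = 0.7703
  (26 − 19.897)²/19.897 = 1.8720
  (37 − 25.718)²/25.718 = 4.9492
  (16 − 21.179)²/21.179 = 1.2664
  (6 − 12.103)²/12.103 = 3.0775
χ² = 3.0103 + 0.7703 + 1.8720 + 4.9492 + 1.2664 + 3.0775 = 14.95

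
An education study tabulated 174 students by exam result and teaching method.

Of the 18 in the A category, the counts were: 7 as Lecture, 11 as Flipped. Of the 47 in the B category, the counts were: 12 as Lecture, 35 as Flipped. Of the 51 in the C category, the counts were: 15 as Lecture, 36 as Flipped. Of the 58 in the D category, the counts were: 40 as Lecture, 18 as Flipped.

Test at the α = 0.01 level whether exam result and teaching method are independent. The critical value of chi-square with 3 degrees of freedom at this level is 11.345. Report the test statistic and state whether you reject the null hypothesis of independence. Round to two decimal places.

25.83; reject H₀

Row totals: 18, 47, 51, 58. Column totals: 74, 100. Grand total N = 174.
Expected counts (row total × column total / N):
  A, Lecture: 18×74/174 = 7.655
  A, Flipped: 18×100/174 = 10.345
  B, Lecture: 47×74/174 = 19.989
  B, Flipped: 47×100/174 = 27.011
  C, Lecture: 51×74/174 = 21.690
  C, Flipped: 51×100/174 = 29.310
  D, Lecture: 58×74/174 = 24.667
  D, Flipped: 58×100/174 = 33.333
Contributions (O − E)²/E:
  (7 − 7.655)²/7.655 = 0.0560
  (11 − 10.345)²/10.345 = 0.0415
  (12 − 19.989)²/19.989 = 3.1930
  (35 − 27.011)²/27.011 = 2.3629
  (15 − 21.690)²/21.690 = 2.0634
  (36 − 29.310)²/29.310 = 1.5270
  (40 − 24.667)²/24.667 = 9.5310
  (18 − 33.333)²/33.333 = 7.0531
χ² = 0.0560 + 0.0415 + 3.1930 + 2.3629 + 2.0634 + 1.5270 + 9.5310 + 7.0531 = 25.83
df = (4−1)(2−1) = 3. Since 25.83 > 11.345, reject the null hypothesis of independence at α = 0.01.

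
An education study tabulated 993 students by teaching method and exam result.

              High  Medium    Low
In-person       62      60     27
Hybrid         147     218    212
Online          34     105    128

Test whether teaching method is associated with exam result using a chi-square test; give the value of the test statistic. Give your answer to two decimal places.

56.43

Row totals: 149, 577, 267. Column totals: 243, 383, 367. Grand total N = 993.
Expected counts (row total × column total / N):
  In-person, High: 149×243/993 = 36.4622
  In-person, Medium: 149×383/993 = 57.4693
  In-person, Low: 149×367/993 = 55.0685
  Hybrid, High: 577×243/993 = 141.1994
  Hybrid, Medium: 577×383/993 = 222.5488
  Hybrid, Low: 577×367/993 = 213.2518
  Online, High: 267×243/993 = 65.3384
  Online, Medium: 267×383/993 = 102.9819
  Online, Low: 267×367/993 = 98.6798
Contributions (O − E)²/E:
  (62 − 36.4622)²/36.4622 = 17.8864
  (60 − 57.4693)²/57.4693 = 0.1114
  (27 − 55.0685)²/55.0685 = 14.3066
  (147 − 141.1994)²/141.1994 = 0.2383
  (218 − 222.5488)²/222.5488 = 0.0930
  (212 − 213.2518)²/213.2518 = 0.0073
  (34 − 65.3384)²/65.3384 = 15.0309
  (105 − 102.9819)²/102.9819 = 0.0395
  (128 − 98.6798)²/98.6798 = 8.7118
χ² = 17.8864 + 0.1114 + 14.3066 + 0.2383 + 0.0930 + 0.0073 + 15.0309 + 0.0395 + 8.7118 = 56.43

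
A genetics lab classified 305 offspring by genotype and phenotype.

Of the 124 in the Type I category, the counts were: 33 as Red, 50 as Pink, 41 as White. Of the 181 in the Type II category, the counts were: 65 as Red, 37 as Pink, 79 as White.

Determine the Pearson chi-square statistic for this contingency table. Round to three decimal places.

Row totals: 124, 181. Column totals: 98, 87, 120. Grand total N = 305.
Expected counts (row total × column total / N):
  Type I, Red: 124×98/305 = 39.8426
  Type I, Pink: 124×87/305 = 35.3705
  Type I, White: 124×120/305 = 48.7869
  Type II, Red: 181×98/305 = 58.1574
  Type II, Pink: 181×87/305 = 51.6295
  Type II, White: 181×120/305 = 71.2131
Contributions (O − E)²/E:
  (33 − 39.8426)²/39.8426 = 1.1752
  (50 − 35.3705)²/35.3705 = 6.0509
  (41 − 48.7869)²/48.7869 = 1.2429
  (65 − 58.1574)²/58.1574 = 0.8051
  (37 − 51.6295)²/51.6295 = 4.1453
  (79 − 71.2131)²/71.2131 = 0.8515
χ² = 1.1752 + 6.0509 + 1.2429 + 0.8051 + 4.1453 + 0.8515 = 14.271

14.271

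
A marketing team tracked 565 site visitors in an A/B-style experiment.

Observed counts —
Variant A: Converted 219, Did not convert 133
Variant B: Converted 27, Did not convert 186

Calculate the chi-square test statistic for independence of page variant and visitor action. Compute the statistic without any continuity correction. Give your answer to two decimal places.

132.48

Row totals: 352, 213. Column totals: 246, 319. Grand total N = 565.
Expected counts (row total × column total / N):
  Variant A, Converted: 352×246/565 = 153.260
  Variant A, Did not convert: 352×319/565 = 198.740
  Variant B, Converted: 213×246/565 = 92.740
  Variant B, Did not convert: 213×319/565 = 120.260
Contributions (O − E)²/E:
  (219 − 153.260)²/153.260 = 28.1988
  (133 − 198.740)²/198.740 = 21.7457
  (27 − 92.740)²/92.740 = 46.6007
  (186 − 120.260)²/120.260 = 35.9367
χ² = 28.1988 + 21.7457 + 46.6007 + 35.9367 = 132.48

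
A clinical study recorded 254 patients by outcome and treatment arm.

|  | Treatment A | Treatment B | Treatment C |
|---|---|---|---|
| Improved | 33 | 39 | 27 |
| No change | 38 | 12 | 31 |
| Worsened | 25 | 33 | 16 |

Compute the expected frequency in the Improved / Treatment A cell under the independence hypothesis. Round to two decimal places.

Row total (Improved) = 99; column total (Treatment A) = 96; grand total N = 254.
Expected count = (row total × column total) / N = 99 × 96 / 254 = 37.42.

37.42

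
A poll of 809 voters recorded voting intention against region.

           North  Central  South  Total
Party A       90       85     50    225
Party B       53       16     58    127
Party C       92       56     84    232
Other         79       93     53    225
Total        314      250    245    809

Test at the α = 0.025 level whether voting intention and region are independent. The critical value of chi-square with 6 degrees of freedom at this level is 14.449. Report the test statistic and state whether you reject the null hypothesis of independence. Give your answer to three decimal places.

Grand total N = 809.
Expected counts (row total × column total / N):
  Party A, North: 225×314/809 = 87.3300
  Party A, Central: 225×250/809 = 69.5303
  Party A, South: 225×245/809 = 68.1397
  Party B, North: 127×314/809 = 49.2930
  Party B, Central: 127×250/809 = 39.2460
  Party B, South: 127×245/809 = 38.4611
  Party C, North: 232×314/809 = 90.0470
  Party C, Central: 232×250/809 = 71.6934
  Party C, South: 232×245/809 = 70.2596
  Other, North: 225×314/809 = 87.3300
  Other, Central: 225×250/809 = 69.5303
  Other, South: 225×245/809 = 68.1397
Contributions (O − E)²/E:
  (90 − 87.3300)²/87.3300 = 0.0816
  (85 − 69.5303)²/69.5303 = 3.4418
  (50 − 68.1397)²/68.1397 = 4.8290
  (53 − 49.2930)²/49.2930 = 0.2788
  (16 − 39.2460)²/39.2460 = 13.7690
  (58 − 38.4611)²/38.4611 = 9.9261
  (92 − 90.0470)²/90.0470 = 0.0424
  (56 − 71.6934)²/71.6934 = 3.4352
  (84 − 70.2596)²/70.2596 = 2.6872
  (79 − 87.3300)²/87.3300 = 0.7946
  (93 − 69.5303)²/69.5303 = 7.9221
  (53 − 68.1397)²/68.1397 = 3.3638
χ² = 0.0816 + 3.4418 + 4.8290 + 0.2788 + 13.7690 + 9.9261 + 0.0424 + 3.4352 + 2.6872 + 0.7946 + 7.9221 + 3.3638 = 50.572
df = (4−1)(3−1) = 6. Since 50.572 > 14.449, reject the null hypothesis of independence at α = 0.025.

50.572; reject H₀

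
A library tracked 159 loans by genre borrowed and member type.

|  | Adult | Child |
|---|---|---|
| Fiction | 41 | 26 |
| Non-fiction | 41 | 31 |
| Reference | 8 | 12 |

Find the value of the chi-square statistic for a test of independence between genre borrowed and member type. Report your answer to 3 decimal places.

2.823

Row totals: 67, 72, 20. Column totals: 90, 69. Grand total N = 159.
Expected counts (row total × column total / N):
  Fiction, Adult: 67×90/159 = 37.9245
  Fiction, Child: 67×69/159 = 29.0755
  Non-fiction, Adult: 72×90/159 = 40.7547
  Non-fiction, Child: 72×69/159 = 31.2453
  Reference, Adult: 20×90/159 = 11.3208
  Reference, Child: 20×69/159 = 8.6792
Contributions (O − E)²/E:
  (41 − 37.9245)²/37.9245 = 0.2494
  (26 − 29.0755)²/29.0755 = 0.3253
  (41 − 40.7547)²/40.7547 = 0.0015
  (31 − 31.2453)²/31.2453 = 0.0019
  (8 − 11.3208)²/11.3208 = 0.9741
  (12 − 8.6792)²/8.6792 = 1.2706
χ² = 0.2494 + 0.3253 + 0.0015 + 0.0019 + 0.9741 + 1.2706 = 2.823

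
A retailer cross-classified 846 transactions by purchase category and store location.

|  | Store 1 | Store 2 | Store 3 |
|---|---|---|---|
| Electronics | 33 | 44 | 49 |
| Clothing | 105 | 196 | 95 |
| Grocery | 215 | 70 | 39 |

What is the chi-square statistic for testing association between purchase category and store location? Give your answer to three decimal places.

Row totals: 126, 396, 324. Column totals: 353, 310, 183. Grand total N = 846.
Expected counts (row total × column total / N):
  Electronics, Store 1: 126×353/846 = 52.57447
  Electronics, Store 2: 126×310/846 = 46.17021
  Electronics, Store 3: 126×183/846 = 27.25532
  Clothing, Store 1: 396×353/846 = 165.23404
  Clothing, Store 2: 396×310/846 = 145.10638
  Clothing, Store 3: 396×183/846 = 85.65957
  Grocery, Store 1: 324×353/846 = 135.19149
  Grocery, Store 2: 324×310/846 = 118.72340
  Grocery, Store 3: 324×183/846 = 70.08511
Contributions (O − E)²/E:
  (33 − 52.57447)²/52.57447 = 7.2879
  (44 − 46.17021)²/46.17021 = 0.1020
  (49 − 27.25532)²/27.25532 = 17.3482
  (105 − 165.23404)²/165.23404 = 21.9576
  (196 − 145.10638)²/145.10638 = 17.8501
  (95 − 85.65957)²/85.65957 = 1.0185
  (215 − 135.19149)²/135.19149 = 47.1139
  (70 − 118.72340)²/118.72340 = 19.9958
  (39 − 70.08511)²/70.08511 = 13.7873
χ² = 7.2879 + 0.1020 + 17.3482 + 21.9576 + 17.8501 + 1.0185 + 47.1139 + 19.9958 + 13.7873 = 146.461

146.461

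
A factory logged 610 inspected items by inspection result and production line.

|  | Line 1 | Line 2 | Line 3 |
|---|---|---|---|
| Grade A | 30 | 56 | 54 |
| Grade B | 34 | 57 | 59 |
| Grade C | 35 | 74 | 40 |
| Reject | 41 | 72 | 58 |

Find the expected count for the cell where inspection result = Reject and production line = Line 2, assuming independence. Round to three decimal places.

72.605

Row total (Reject) = 171; column total (Line 2) = 259; grand total N = 610.
Expected count = (row total × column total) / N = 171 × 259 / 610 = 72.605.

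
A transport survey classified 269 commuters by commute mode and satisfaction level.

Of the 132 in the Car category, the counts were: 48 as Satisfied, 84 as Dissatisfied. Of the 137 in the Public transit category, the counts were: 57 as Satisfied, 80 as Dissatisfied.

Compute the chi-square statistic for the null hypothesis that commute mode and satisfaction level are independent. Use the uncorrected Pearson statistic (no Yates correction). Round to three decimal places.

Row totals: 132, 137. Column totals: 105, 164. Grand total N = 269.
Expected counts (row total × column total / N):
  Car, Satisfied: 132×105/269 = 51.5242
  Car, Dissatisfied: 132×164/269 = 80.4758
  Public transit, Satisfied: 137×105/269 = 53.4758
  Public transit, Dissatisfied: 137×164/269 = 83.5242
Contributions (O − E)²/E:
  (48 − 51.5242)²/51.5242 = 0.2411
  (84 − 80.4758)²/80.4758 = 0.1543
  (57 − 53.4758)²/53.4758 = 0.2323
  (80 − 83.5242)²/83.5242 = 0.1487
χ² = 0.2411 + 0.1543 + 0.2323 + 0.1487 = 0.776

0.776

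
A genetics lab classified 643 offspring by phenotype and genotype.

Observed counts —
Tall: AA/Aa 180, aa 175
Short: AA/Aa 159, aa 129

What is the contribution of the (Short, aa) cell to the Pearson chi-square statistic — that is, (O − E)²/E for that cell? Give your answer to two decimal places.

Row total (Short) = 288; column total (aa) = 304; N = 643.
Expected count E = 288 × 304 / 643 = 136.162.
Contribution = (O − E)²/E = (129 − 136.162)² / 136.162 = 0.38.

0.38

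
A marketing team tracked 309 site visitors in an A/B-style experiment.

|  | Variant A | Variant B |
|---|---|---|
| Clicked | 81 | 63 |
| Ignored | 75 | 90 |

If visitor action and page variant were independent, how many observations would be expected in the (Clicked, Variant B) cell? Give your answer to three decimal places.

Row total (Clicked) = 144; column total (Variant B) = 153; grand total N = 309.
Expected count = (row total × column total) / N = 144 × 153 / 309 = 71.301.

71.301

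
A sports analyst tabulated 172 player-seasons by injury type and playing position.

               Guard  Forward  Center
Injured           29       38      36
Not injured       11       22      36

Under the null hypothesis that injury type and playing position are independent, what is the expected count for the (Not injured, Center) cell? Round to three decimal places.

28.884

Row total (Not injured) = 69; column total (Center) = 72; grand total N = 172.
Expected count = (row total × column total) / N = 69 × 72 / 172 = 28.884.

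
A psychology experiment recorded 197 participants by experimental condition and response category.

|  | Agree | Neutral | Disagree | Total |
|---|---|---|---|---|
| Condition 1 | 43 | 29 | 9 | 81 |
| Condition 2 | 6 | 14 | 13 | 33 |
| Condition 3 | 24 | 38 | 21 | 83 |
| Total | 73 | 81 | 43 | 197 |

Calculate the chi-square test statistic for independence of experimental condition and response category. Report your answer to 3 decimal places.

Grand total N = 197.
Expected counts (row total × column total / N):
  Condition 1, Agree: 81×73/197 = 30.0152
  Condition 1, Neutral: 81×81/197 = 33.3046
  Condition 1, Disagree: 81×43/197 = 17.6802
  Condition 2, Agree: 33×73/197 = 12.2284
  Condition 2, Neutral: 33×81/197 = 13.5685
  Condition 2, Disagree: 33×43/197 = 7.2030
  Condition 3, Agree: 83×73/197 = 30.7563
  Condition 3, Neutral: 83×81/197 = 34.1269
  Condition 3, Disagree: 83×43/197 = 18.1168
Contributions (O − E)²/E:
  (43 − 30.0152)²/30.0152 = 5.6173
  (29 − 33.3046)²/33.3046 = 0.5564
  (9 − 17.6802)²/17.6802 = 4.2616
  (6 − 12.2284)²/12.2284 = 3.1724
  (14 − 13.5685)²/13.5685 = 0.0137
  (13 − 7.2030)²/7.2030 = 4.6654
  (24 − 30.7563)²/30.7563 = 1.4842
  (38 − 34.1269)²/34.1269 = 0.4396
  (21 − 18.1168)²/18.1168 = 0.4588
χ² = 5.6173 + 0.5564 + 4.2616 + 3.1724 + 0.0137 + 4.6654 + 1.4842 + 0.4396 + 0.4588 = 20.669

20.669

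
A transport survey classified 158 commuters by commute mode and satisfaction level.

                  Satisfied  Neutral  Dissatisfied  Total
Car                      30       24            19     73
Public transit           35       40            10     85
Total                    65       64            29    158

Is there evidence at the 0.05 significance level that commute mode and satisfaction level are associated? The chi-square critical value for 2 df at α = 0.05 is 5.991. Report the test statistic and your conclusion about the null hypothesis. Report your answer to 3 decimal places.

Grand total N = 158.
Expected counts (row total × column total / N):
  Car, Satisfied: 73×65/158 = 30.0316
  Car, Neutral: 73×64/158 = 29.5696
  Car, Dissatisfied: 73×29/158 = 13.3987
  Public transit, Satisfied: 85×65/158 = 34.9684
  Public transit, Neutral: 85×64/158 = 34.4304
  Public transit, Dissatisfied: 85×29/158 = 15.6013
Contributions (O − E)²/E:
  (30 − 30.0316)²/30.0316 = 0.0000
  (24 − 29.5696)²/29.5696 = 1.0491
  (19 − 13.3987)²/13.3987 = 2.3416
  (35 − 34.9684)²/34.9684 = 0.0000
  (40 − 34.4304)²/34.4304 = 0.9010
  (10 − 15.6013)²/15.6013 = 2.0110
χ² = 0.0000 + 1.0491 + 2.3416 + 0.0000 + 0.9010 + 2.0110 = 6.303
df = (2−1)(3−1) = 2. Since 6.303 > 5.991, reject the null hypothesis of independence at α = 0.05.

6.303; reject H₀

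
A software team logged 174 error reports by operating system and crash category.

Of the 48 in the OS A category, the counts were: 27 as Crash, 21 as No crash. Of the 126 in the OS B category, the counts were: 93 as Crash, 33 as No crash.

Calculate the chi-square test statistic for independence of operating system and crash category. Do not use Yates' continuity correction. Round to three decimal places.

5.007

Row totals: 48, 126. Column totals: 120, 54. Grand total N = 174.
Expected counts (row total × column total / N):
  OS A, Crash: 48×120/174 = 33.1034
  OS A, No crash: 48×54/174 = 14.8966
  OS B, Crash: 126×120/174 = 86.8966
  OS B, No crash: 126×54/174 = 39.1034
Contributions (O − E)²/E:
  (27 − 33.1034)²/33.1034 = 1.1253
  (21 − 14.8966)²/14.8966 = 2.5007
  (93 − 86.8966)²/86.8966 = 0.4287
  (33 − 39.1034)²/39.1034 = 0.9526
χ² = 1.1253 + 2.5007 + 0.4287 + 0.9526 = 5.007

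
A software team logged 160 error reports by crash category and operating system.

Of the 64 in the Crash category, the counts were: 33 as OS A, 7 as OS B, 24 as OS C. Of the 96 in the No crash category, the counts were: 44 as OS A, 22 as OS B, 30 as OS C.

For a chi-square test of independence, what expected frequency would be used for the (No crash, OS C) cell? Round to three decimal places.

Row total (No crash) = 96; column total (OS C) = 54; grand total N = 160.
Expected count = (row total × column total) / N = 96 × 54 / 160 = 32.400.

32.400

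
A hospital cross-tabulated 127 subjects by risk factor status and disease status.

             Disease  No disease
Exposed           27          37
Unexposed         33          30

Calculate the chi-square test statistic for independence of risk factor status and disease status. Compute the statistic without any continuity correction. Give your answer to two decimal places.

1.32

Row totals: 64, 63. Column totals: 60, 67. Grand total N = 127.
Expected counts (row total × column total / N):
  Exposed, Disease: 64×60/127 = 30.236
  Exposed, No disease: 64×67/127 = 33.764
  Unexposed, Disease: 63×60/127 = 29.764
  Unexposed, No disease: 63×67/127 = 33.236
Contributions (O − E)²/E:
  (27 − 30.236)²/30.236 = 0.3463
  (37 − 33.764)²/33.764 = 0.3101
  (33 − 29.764)²/29.764 = 0.3518
  (30 − 33.236)²/33.236 = 0.3151
χ² = 0.3463 + 0.3101 + 0.3518 + 0.3151 = 1.32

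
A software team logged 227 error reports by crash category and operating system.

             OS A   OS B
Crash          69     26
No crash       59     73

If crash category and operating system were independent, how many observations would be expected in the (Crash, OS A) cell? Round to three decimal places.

Row total (Crash) = 95; column total (OS A) = 128; grand total N = 227.
Expected count = (row total × column total) / N = 95 × 128 / 227 = 53.568.

53.568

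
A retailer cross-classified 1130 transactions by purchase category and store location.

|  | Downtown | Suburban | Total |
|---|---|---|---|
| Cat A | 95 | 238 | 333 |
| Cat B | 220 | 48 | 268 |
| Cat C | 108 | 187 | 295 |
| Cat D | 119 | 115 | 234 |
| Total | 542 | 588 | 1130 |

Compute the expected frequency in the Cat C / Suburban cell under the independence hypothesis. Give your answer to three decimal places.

Row total (Cat C) = 295; column total (Suburban) = 588; grand total N = 1130.
Expected count = (row total × column total) / N = 295 × 588 / 1130 = 153.504.

153.504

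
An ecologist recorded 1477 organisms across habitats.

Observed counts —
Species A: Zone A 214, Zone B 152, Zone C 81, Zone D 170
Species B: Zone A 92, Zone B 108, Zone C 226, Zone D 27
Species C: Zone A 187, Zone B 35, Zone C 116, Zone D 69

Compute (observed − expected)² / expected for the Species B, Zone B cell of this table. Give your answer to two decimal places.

3.39

Row total (Species B) = 453; column total (Zone B) = 295; N = 1477.
Expected count E = 453 × 295 / 1477 = 90.477.
Contribution = (O − E)²/E = (108 − 90.477)² / 90.477 = 3.39.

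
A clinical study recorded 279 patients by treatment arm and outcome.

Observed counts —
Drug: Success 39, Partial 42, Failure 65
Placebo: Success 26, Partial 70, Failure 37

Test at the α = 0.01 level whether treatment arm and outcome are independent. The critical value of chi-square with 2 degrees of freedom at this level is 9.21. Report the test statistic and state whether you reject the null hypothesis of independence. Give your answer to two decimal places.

Row totals: 146, 133. Column totals: 65, 112, 102. Grand total N = 279.
Expected counts (row total × column total / N):
  Drug, Success: 146×65/279 = 34.014
  Drug, Partial: 146×112/279 = 58.609
  Drug, Failure: 146×102/279 = 53.376
  Placebo, Success: 133×65/279 = 30.986
  Placebo, Partial: 133×112/279 = 53.391
  Placebo, Failure: 133×102/279 = 48.624
Contributions (O − E)²/E:
  (39 − 34.014)²/34.014 = 0.7309
  (42 − 58.609)²/58.609 = 4.7068
  (65 − 53.376)²/53.376 = 2.5314
  (26 − 30.986)²/30.986 = 0.8023
  (70 − 53.391)²/53.391 = 5.1668
  (37 − 48.624)²/48.624 = 2.7788
χ² = 0.7309 + 4.7068 + 2.5314 + 0.8023 + 5.1668 + 2.7788 = 16.72
df = (2−1)(3−1) = 2. Since 16.72 > 9.21, reject the null hypothesis of independence at α = 0.01.

16.72; reject H₀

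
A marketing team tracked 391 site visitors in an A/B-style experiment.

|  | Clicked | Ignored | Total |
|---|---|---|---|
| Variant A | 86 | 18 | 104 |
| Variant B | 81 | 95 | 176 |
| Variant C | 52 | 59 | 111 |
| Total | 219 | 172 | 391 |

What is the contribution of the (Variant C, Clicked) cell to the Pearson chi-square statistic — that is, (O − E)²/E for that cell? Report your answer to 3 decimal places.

1.664

Row total (Variant C) = 111; column total (Clicked) = 219; N = 391.
Expected count E = 111 × 219 / 391 = 62.1714.
Contribution = (O − E)²/E = (52 − 62.1714)² / 62.1714 = 1.664.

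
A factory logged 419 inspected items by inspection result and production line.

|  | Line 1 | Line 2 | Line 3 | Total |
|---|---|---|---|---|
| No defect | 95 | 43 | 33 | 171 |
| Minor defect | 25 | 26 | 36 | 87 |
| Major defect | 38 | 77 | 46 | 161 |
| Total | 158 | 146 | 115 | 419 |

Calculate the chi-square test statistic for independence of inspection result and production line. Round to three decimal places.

48.178

Grand total N = 419.
Expected counts (row total × column total / N):
  No defect, Line 1: 171×158/419 = 64.4821
  No defect, Line 2: 171×146/419 = 59.5847
  No defect, Line 3: 171×115/419 = 46.9332
  Minor defect, Line 1: 87×158/419 = 32.8067
  Minor defect, Line 2: 87×146/419 = 30.3150
  Minor defect, Line 3: 87×115/419 = 23.8783
  Major defect, Line 1: 161×158/419 = 60.7112
  Major defect, Line 2: 161×146/419 = 56.1002
  Major defect, Line 3: 161×115/419 = 44.1885
Contributions (O − E)²/E:
  (95 − 64.4821)²/64.4821 = 14.4434
  (43 − 59.5847)²/59.5847 = 4.6162
  (33 − 46.9332)²/46.9332 = 4.1364
  (25 − 32.8067)²/32.8067 = 1.8577
  (26 − 30.3150)²/30.3150 = 0.6142
  (36 − 23.8783)²/23.8783 = 6.1535
  (38 − 60.7112)²/60.7112 = 8.4959
  (77 − 56.1002)²/56.1002 = 7.7861
  (46 − 44.1885)²/44.1885 = 0.0743
χ² = 14.4434 + 4.6162 + 4.1364 + 1.8577 + 0.6142 + 6.1535 + 8.4959 + 7.7861 + 0.0743 = 48.178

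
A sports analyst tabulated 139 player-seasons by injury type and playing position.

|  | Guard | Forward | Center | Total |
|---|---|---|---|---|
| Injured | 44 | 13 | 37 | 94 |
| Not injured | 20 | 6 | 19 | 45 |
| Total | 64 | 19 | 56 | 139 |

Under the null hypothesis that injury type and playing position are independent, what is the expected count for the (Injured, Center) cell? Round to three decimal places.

Row total (Injured) = 94; column total (Center) = 56; grand total N = 139.
Expected count = (row total × column total) / N = 94 × 56 / 139 = 37.871.

37.871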